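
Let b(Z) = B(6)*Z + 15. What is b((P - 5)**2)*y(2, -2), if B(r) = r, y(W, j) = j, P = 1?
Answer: -222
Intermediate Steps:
b(Z) = 15 + 6*Z (b(Z) = 6*Z + 15 = 15 + 6*Z)
b((P - 5)**2)*y(2, -2) = (15 + 6*(1 - 5)**2)*(-2) = (15 + 6*(-4)**2)*(-2) = (15 + 6*16)*(-2) = (15 + 96)*(-2) = 111*(-2) = -222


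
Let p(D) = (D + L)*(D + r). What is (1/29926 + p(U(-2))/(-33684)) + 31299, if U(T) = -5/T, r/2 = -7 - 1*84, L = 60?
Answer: 63101169715625/2016054768 ≈ 31299.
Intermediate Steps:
r = -182 (r = 2*(-7 - 1*84) = 2*(-7 - 84) = 2*(-91) = -182)
p(D) = (-182 + D)*(60 + D) (p(D) = (D + 60)*(D - 182) = (60 + D)*(-182 + D) = (-182 + D)*(60 + D))
(1/29926 + p(U(-2))/(-33684)) + 31299 = (1/29926 + (-10920 + (-5/(-2))**2 - (-610)/(-2))/(-33684)) + 31299 = (1/29926 + (-10920 + (-5*(-1/2))**2 - (-610)*(-1)/2)*(-1/33684)) + 31299 = (1/29926 + (-10920 + (5/2)**2 - 122*5/2)*(-1/33684)) + 31299 = (1/29926 + (-10920 + 25/4 - 305)*(-1/33684)) + 31299 = (1/29926 - 44875/4*(-1/33684)) + 31299 = (1/29926 + 44875/134736) + 31299 = 671531993/2016054768 + 31299 = 63101169715625/2016054768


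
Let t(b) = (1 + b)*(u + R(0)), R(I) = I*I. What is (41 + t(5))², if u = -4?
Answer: 289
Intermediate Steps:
R(I) = I²
t(b) = -4 - 4*b (t(b) = (1 + b)*(-4 + 0²) = (1 + b)*(-4 + 0) = (1 + b)*(-4) = -4 - 4*b)
(41 + t(5))² = (41 + (-4 - 4*5))² = (41 + (-4 - 20))² = (41 - 24)² = 17² = 289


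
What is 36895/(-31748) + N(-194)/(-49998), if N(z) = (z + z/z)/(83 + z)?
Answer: -102382593337/88097175972 ≈ -1.1622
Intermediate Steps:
N(z) = (1 + z)/(83 + z) (N(z) = (z + 1)/(83 + z) = (1 + z)/(83 + z))
36895/(-31748) + N(-194)/(-49998) = 36895/(-31748) + ((1 - 194)/(83 - 194))/(-49998) = 36895*(-1/31748) + (-193/(-111))*(-1/49998) = -36895/31748 - 1/111*(-193)*(-1/49998) = -36895/31748 + (193/111)*(-1/49998) = -36895/31748 - 193/5549778 = -102382593337/88097175972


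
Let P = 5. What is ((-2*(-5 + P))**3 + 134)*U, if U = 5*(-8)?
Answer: -5360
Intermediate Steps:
U = -40
((-2*(-5 + P))**3 + 134)*U = ((-2*(-5 + 5))**3 + 134)*(-40) = ((-2*0)**3 + 134)*(-40) = (0**3 + 134)*(-40) = (0 + 134)*(-40) = 134*(-40) = -5360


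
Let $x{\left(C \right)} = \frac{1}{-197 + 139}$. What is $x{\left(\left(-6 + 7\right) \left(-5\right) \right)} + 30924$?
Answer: $\frac{1793591}{58} \approx 30924.0$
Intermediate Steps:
$x{\left(C \right)} = - \frac{1}{58}$ ($x{\left(C \right)} = \frac{1}{-58} = - \frac{1}{58}$)
$x{\left(\left(-6 + 7\right) \left(-5\right) \right)} + 30924 = - \frac{1}{58} + 30924 = \frac{1793591}{58}$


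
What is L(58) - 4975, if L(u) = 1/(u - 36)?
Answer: -109449/22 ≈ -4975.0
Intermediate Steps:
L(u) = 1/(-36 + u)
L(58) - 4975 = 1/(-36 + 58) - 4975 = 1/22 - 4975 = -109449/22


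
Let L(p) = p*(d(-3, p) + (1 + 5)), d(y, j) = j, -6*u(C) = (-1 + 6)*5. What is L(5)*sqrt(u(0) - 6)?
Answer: 55*I*sqrt(366)/6 ≈ 175.37*I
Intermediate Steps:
u(C) = -25/6 (u(C) = -(-1 + 6)*5/6 = -5*5/6 = -1/6*25 = -25/6)
L(p) = p*(6 + p) (L(p) = p*(p + (1 + 5)) = p*(p + 6) = p*(6 + p))
L(5)*sqrt(u(0) - 6) = (5*(6 + 5))*sqrt(-25/6 - 6) = (5*11)*sqrt(-61/6) = 55*(I*sqrt(366)/6) = 55*I*sqrt(366)/6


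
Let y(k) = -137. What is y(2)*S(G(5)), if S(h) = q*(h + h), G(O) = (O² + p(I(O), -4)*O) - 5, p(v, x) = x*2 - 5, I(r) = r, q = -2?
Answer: -24660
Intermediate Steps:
p(v, x) = -5 + 2*x (p(v, x) = 2*x - 5 = -5 + 2*x)
G(O) = -5 + O² - 13*O (G(O) = (O² + (-5 + 2*(-4))*O) - 5 = (O² + (-5 - 8)*O) - 5 = (O² - 13*O) - 5 = -5 + O² - 13*O)
S(h) = -4*h (S(h) = -2*(h + h) = -4*h)
y(2)*S(G(5)) = -(-548)*(-5 + 5² - 13*5) = -(-548)*(-5 + 25 - 65) = -(-548)*(-45) = -137*180 = -24660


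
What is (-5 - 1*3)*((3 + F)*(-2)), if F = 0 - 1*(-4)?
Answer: 112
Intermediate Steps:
F = 4 (F = 0 + 4 = 4)
(-5 - 1*3)*((3 + F)*(-2)) = (-5 - 1*3)*((3 + 4)*(-2)) = (-5 - 3)*(7*(-2)) = -8*(-14) = 112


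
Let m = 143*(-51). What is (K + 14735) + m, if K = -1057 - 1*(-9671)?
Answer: 16056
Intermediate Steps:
m = -7293
K = 8614 (K = -1057 + 9671 = 8614)
(K + 14735) + m = (8614 + 14735) - 7293 = 23349 - 7293 = 16056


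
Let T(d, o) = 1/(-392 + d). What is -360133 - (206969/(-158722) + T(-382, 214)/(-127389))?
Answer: -1409001227107021156/3912461032023 ≈ -3.6013e+5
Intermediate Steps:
-360133 - (206969/(-158722) + T(-382, 214)/(-127389)) = -360133 - (206969/(-158722) + 1/(-392 - 382*(-127389))) = -360133 - (206969*(-1/158722) - 1/127389/(-774)) = -360133 - (-206969/158722 - 1/774*(-1/127389)) = -360133 - (-206969/158722 + 1/98599086) = -360133 - 1*(-5101738517903/3912461032023) = -360133 + 5101738517903/3912461032023 = -1409001227107021156/3912461032023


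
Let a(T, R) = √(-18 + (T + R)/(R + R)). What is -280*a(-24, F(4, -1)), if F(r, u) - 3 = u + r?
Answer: -140*I*√78 ≈ -1236.4*I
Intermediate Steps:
F(r, u) = 3 + r + u (F(r, u) = 3 + (u + r) = 3 + (r + u) = 3 + r + u)
a(T, R) = √(-18 + (R + T)/(2*R)) (a(T, R) = √(-18 + (R + T)/((2*R))) = √(-18 + (R + T)*(1/(2*R))) = √(-18 + (R + T)/(2*R)))
-280*a(-24, F(4, -1)) = -140*√(-70 + 2*(-24)/(3 + 4 - 1)) = -140*√(-70 + 2*(-24)/6) = -140*√(-70 + 2*(-24)*(⅙)) = -140*√(-70 - 8) = -140*√(-78) = -140*I*√78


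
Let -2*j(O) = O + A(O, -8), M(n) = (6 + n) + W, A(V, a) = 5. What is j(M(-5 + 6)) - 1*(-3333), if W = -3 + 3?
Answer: 3327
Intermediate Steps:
W = 0
M(n) = 6 + n (M(n) = (6 + n) + 0 = 6 + n)
j(O) = -5/2 - O/2 (j(O) = -(O + 5)/2 = -(5 + O)/2 = -5/2 - O/2)
j(M(-5 + 6)) - 1*(-3333) = (-5/2 - (6 + (-5 + 6))/2) - 1*(-3333) = (-5/2 - (6 + 1)/2) + 3333 = (-5/2 - 1/2*7) + 3333 = (-5/2 - 7/2) + 3333 = -6 + 3333 = 3327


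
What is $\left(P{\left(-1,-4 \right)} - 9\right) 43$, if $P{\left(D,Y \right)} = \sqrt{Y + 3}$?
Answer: $-387 + 43 i \approx -387.0 + 43.0 i$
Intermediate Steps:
$P{\left(D,Y \right)} = \sqrt{3 + Y}$
$\left(P{\left(-1,-4 \right)} - 9\right) 43 = \left(\sqrt{3 - 4} - 9\right) 43 = \left(\sqrt{-1} - 9\right) 43 = \left(i - 9\right) 43 = \left(-9 + i\right) 43 = -387 + 43 i$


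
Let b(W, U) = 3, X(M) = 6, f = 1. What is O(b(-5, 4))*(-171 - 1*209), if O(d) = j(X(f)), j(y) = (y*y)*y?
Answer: -82080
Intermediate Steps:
j(y) = y³ (j(y) = y²*y = y³)
O(d) = 216 (O(d) = 6³ = 216)
O(b(-5, 4))*(-171 - 1*209) = 216*(-171 - 1*209) = 216*(-171 - 209) = 216*(-380) = -82080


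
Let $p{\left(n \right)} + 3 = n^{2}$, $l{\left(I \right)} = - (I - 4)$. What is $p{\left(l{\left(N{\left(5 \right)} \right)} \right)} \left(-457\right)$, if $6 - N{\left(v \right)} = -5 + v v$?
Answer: $-146697$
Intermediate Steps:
$N{\left(v \right)} = 11 - v^{2}$ ($N{\left(v \right)} = 6 - \left(-5 + v v\right) = 6 - \left(-5 + v^{2}\right) = 11 - v^{2}$)
$l{\left(I \right)} = 4 - I$ ($l{\left(I \right)} = - (-4 + I) = 4 - I$)
$p{\left(n \right)} = -3 + n^{2}$
$p{\left(l{\left(N{\left(5 \right)} \right)} \right)} \left(-457\right) = \left(-3 + \left(4 - \left(11 - 5^{2}\right)\right)^{2}\right) \left(-457\right) = \left(-3 + \left(4 - \left(11 - 25\right)\right)^{2}\right) \left(-457\right) = \left(-3 + \left(4 - -14\right)^{2}\right) \left(-457\right) = \left(-3 + \left(4 + 14\right)^{2}\right) \left(-457\right) = \left(-3 + 18^{2}\right) \left(-457\right) = \left(-3 + 324\right) \left(-457\right) = 321 \left(-457\right) = -146697$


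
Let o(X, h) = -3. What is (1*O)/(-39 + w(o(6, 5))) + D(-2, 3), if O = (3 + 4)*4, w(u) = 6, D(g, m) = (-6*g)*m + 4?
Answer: 1292/33 ≈ 39.151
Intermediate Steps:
D(g, m) = 4 - 6*g*m (D(g, m) = -6*g*m + 4 = 4 - 6*g*m)
O = 28 (O = 7*4 = 28)
(1*O)/(-39 + w(o(6, 5))) + D(-2, 3) = (1*28)/(-39 + 6) + (4 - 6*(-2)*3) = 28/(-33) + (4 + 36) = -1/33*28 + 40 = -28/33 + 40 = 1292/33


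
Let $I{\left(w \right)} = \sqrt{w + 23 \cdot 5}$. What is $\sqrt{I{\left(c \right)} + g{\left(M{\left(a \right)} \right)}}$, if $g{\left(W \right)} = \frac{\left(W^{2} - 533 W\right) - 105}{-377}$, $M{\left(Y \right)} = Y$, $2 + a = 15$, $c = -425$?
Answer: $\frac{\sqrt{2588105 + 142129 i \sqrt{310}}}{377} \approx 4.6658 + 1.8868 i$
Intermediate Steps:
$a = 13$ ($a = -2 + 15 = 13$)
$g{\left(W \right)} = \frac{105}{377} - \frac{W^{2}}{377} + \frac{41 W}{29}$ ($g{\left(W \right)} = \left(-105 + W^{2} - 533 W\right) \left(- \frac{1}{377}\right) = \frac{105}{377} - \frac{W^{2}}{377} + \frac{41 W}{29}$)
$I{\left(w \right)} = \sqrt{115 + w}$ ($I{\left(w \right)} = \sqrt{w + 115} = \sqrt{115 + w}$)
$\sqrt{I{\left(c \right)} + g{\left(M{\left(a \right)} \right)}} = \sqrt{\sqrt{115 - 425} + \left(\frac{105}{377} - \frac{13^{2}}{377} + \frac{41}{29} \cdot 13\right)} = \sqrt{\sqrt{-310} + \left(\frac{105}{377} - \frac{13}{29} + \frac{533}{29}\right)} = \sqrt{i \sqrt{310} + \left(\frac{105}{377} - \frac{13}{29} + \frac{533}{29}\right)} = \sqrt{i \sqrt{310} + \frac{6865}{377}} = \sqrt{\frac{6865}{377} + i \sqrt{310}}$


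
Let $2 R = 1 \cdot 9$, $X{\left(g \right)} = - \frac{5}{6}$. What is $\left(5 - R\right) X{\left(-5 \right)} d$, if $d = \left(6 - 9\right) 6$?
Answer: $\frac{15}{2} \approx 7.5$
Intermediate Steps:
$X{\left(g \right)} = - \frac{5}{6}$ ($X{\left(g \right)} = \left(-5\right) \frac{1}{6} = - \frac{5}{6}$)
$R = \frac{9}{2}$ ($R = \frac{1 \cdot 9}{2} = \frac{1}{2} \cdot 9 = \frac{9}{2} \approx 4.5$)
$d = -18$ ($d = \left(6 - 9\right) 6 = \left(-3\right) 6 = -18$)
$\left(5 - R\right) X{\left(-5 \right)} d = \left(5 - \frac{9}{2}\right) \left(- \frac{5}{6}\right) \left(-18\right) = \frac{1}{2} \left(- \frac{5}{6}\right) \left(-18\right) = \left(- \frac{5}{12}\right) \left(-18\right) = \frac{15}{2}$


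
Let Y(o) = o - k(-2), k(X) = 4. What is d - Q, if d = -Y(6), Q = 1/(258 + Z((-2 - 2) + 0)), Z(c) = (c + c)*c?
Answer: -581/290 ≈ -2.0034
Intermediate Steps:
Z(c) = 2*c**2 (Z(c) = (2*c)*c = 2*c**2)
Y(o) = -4 + o (Y(o) = o - 1*4 = o - 4 = -4 + o)
Q = 1/290 (Q = 1/(258 + 2*((-2 - 2) + 0)**2) = 1/(258 + 2*(-4 + 0)**2) = 1/(258 + 2*(-4)**2) = 1/(258 + 2*16) = 1/(258 + 32) = 1/290 ≈ 0.0034483)
d = -2 (d = -(-4 + 6) = -1*2 = -2)
d - Q = -2 - 1*1/290 = -2 - 1/290 = -581/290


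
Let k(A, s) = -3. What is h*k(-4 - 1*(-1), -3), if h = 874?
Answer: -2622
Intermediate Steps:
h*k(-4 - 1*(-1), -3) = 874*(-3) = -2622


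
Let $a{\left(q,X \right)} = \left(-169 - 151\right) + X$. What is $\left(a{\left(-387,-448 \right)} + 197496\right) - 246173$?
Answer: $-49445$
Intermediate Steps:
$a{\left(q,X \right)} = -320 + X$
$\left(a{\left(-387,-448 \right)} + 197496\right) - 246173 = \left(\left(-320 - 448\right) + 197496\right) - 246173 = \left(-768 + 197496\right) - 246173 = 196728 - 246173 = -49445$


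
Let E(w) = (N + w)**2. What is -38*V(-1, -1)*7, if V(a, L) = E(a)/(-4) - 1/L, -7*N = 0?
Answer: -399/2 ≈ -199.50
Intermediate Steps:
N = 0 (N = -1/7*0 = 0)
E(w) = w**2 (E(w) = (0 + w)**2 = w**2)
V(a, L) = -1/L - a**2/4 (V(a, L) = a**2/(-4) - 1/L = a**2*(-1/4) - 1/L = -a**2/4 - 1/L = -1/L - a**2/4)
-38*V(-1, -1)*7 = -38*(-1/(-1) - 1/4*(-1)**2)*7 = -38*(-1*(-1) - 1/4*1)*7 = -38*(1 - 1/4)*7 = -38*3/4*7 = -57/2*7 = -399/2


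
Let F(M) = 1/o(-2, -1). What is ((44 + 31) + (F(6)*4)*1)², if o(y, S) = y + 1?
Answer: 5041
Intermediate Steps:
o(y, S) = 1 + y
F(M) = -1 (F(M) = 1/(1 - 2) = 1/(-1) = -1)
((44 + 31) + (F(6)*4)*1)² = ((44 + 31) - 1*4*1)² = (75 - 4*1)² = (75 - 4)² = 71² = 5041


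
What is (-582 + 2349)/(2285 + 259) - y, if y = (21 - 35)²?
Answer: -165619/848 ≈ -195.31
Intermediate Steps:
y = 196 (y = (-14)² = 196)
(-582 + 2349)/(2285 + 259) - y = (-582 + 2349)/(2285 + 259) - 1*196 = 1767/2544 - 196 = 1767*(1/2544) - 196 = 589/848 - 196 = -165619/848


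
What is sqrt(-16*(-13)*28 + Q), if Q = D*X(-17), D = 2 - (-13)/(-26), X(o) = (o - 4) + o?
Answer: sqrt(5767) ≈ 75.941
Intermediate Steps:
X(o) = -4 + 2*o (X(o) = (-4 + o) + o = -4 + 2*o)
D = 3/2 (D = 2 - (-13)*(-1)/26 = 2 - 1*1/2 = 2 - 1/2 = 3/2 ≈ 1.5000)
Q = -57 (Q = 3*(-4 + 2*(-17))/2 = 3*(-4 - 34)/2 = (3/2)*(-38) = -57)
sqrt(-16*(-13)*28 + Q) = sqrt(-16*(-13)*28 - 57) = sqrt(208*28 - 57) = sqrt(5824 - 57) = sqrt(5767)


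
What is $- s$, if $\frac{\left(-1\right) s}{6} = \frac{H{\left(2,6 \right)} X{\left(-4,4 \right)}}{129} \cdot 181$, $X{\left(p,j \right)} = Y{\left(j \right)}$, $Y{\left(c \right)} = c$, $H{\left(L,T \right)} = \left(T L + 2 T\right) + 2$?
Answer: $\frac{37648}{43} \approx 875.54$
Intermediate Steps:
$H{\left(L,T \right)} = 2 + 2 T + L T$ ($H{\left(L,T \right)} = \left(L T + 2 T\right) + 2 = \left(2 T + L T\right) + 2 = 2 + 2 T + L T$)
$X{\left(p,j \right)} = j$
$s = - \frac{37648}{43}$ ($s = - 6 \frac{\left(2 + 2 \cdot 6 + 2 \cdot 6\right) 4}{129} \cdot 181 = - 6 \left(2 + 12 + 12\right) 4 \cdot \frac{1}{129} \cdot 181 = - 6 \cdot 26 \cdot 4 \cdot \frac{1}{129} \cdot 181 = - 6 \cdot 104 \cdot \frac{1}{129} \cdot 181 = - 6 \cdot \frac{104}{129} \cdot 181 = \left(-6\right) \frac{18824}{129} = - \frac{37648}{43} \approx -875.54$)
$- s = \left(-1\right) \left(- \frac{37648}{43}\right) = \frac{37648}{43}$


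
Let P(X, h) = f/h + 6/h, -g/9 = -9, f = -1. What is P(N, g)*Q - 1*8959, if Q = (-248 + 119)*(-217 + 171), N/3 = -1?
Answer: -232003/27 ≈ -8592.7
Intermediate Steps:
N = -3 (N = 3*(-1) = -3)
g = 81 (g = -9*(-9) = 81)
P(X, h) = 5/h (P(X, h) = -1/h + 6/h = 5/h)
Q = 5934 (Q = -129*(-46) = 5934)
P(N, g)*Q - 1*8959 = (5/81)*5934 - 1*8959 = (5*(1/81))*5934 - 8959 = (5/81)*5934 - 8959 = 9890/27 - 8959 = -232003/27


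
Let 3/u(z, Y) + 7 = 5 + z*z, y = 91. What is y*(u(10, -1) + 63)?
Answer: 80301/14 ≈ 5735.8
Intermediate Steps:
u(z, Y) = 3/(-2 + z**2) (u(z, Y) = 3/(-7 + (5 + z*z)) = 3/(-7 + (5 + z**2)) = 3/(-2 + z**2))
y*(u(10, -1) + 63) = 91*(3/(-2 + 10**2) + 63) = 91*(3/(-2 + 100) + 63) = 91*(3/98 + 63) = 91*(6177/98) = 80301/14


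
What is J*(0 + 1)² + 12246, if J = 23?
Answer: 12269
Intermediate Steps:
J*(0 + 1)² + 12246 = 23*(0 + 1)² + 12246 = 23*1² + 12246 = 23*1 + 12246 = 23 + 12246 = 12269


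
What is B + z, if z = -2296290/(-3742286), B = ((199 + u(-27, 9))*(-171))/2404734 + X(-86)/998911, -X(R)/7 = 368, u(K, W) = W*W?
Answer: 442815478659040063/749116854210840397 ≈ 0.59112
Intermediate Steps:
u(K, W) = W**2
X(R) = -2576 (X(R) = -7*368 = -2576)
B = -9003742244/400352540779 (B = ((199 + 9**2)*(-171))/2404734 - 2576/998911 = ((199 + 81)*(-171))*(1/2404734) - 2576*1/998911 = (280*(-171))*(1/2404734) - 2576/998911 = -47880*1/2404734 - 2576/998911 = -7980/400789 - 2576/998911 = -9003742244/400352540779 ≈ -0.022490)
z = 1148145/1871143 (z = -2296290*(-1/3742286) = 1148145/1871143 ≈ 0.61361)
B + z = -9003742244/400352540779 + 1148145/1871143 = 442815478659040063/749116854210840397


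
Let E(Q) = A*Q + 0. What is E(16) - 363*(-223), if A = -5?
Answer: 80869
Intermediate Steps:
E(Q) = -5*Q (E(Q) = -5*Q + 0 = -5*Q)
E(16) - 363*(-223) = -5*16 - 363*(-223) = -80 + 80949 = 80869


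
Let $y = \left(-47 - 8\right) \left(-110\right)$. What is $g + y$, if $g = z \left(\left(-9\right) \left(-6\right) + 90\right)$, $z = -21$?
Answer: $3026$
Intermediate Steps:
$y = 6050$ ($y = \left(-55\right) \left(-110\right) = 6050$)
$g = -3024$ ($g = - 21 \left(\left(-9\right) \left(-6\right) + 90\right) = - 21 \left(54 + 90\right) = \left(-21\right) 144 = -3024$)
$g + y = -3024 + 6050 = 3026$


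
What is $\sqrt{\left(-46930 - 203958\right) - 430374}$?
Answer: $i \sqrt{681262} \approx 825.39 i$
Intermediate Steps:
$\sqrt{\left(-46930 - 203958\right) - 430374} = \sqrt{-250888 - 430374} = \sqrt{-681262} = i \sqrt{681262}$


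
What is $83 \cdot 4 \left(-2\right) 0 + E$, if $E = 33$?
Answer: $33$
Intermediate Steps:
$83 \cdot 4 \left(-2\right) 0 + E = 83 \cdot 4 \left(-2\right) 0 + 33 = 83 \left(\left(-8\right) 0\right) + 33 = 83 \cdot 0 + 33 = 0 + 33 = 33$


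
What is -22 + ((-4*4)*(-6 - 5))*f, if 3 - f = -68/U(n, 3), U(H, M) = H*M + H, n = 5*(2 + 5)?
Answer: 20702/35 ≈ 591.49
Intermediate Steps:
n = 35 (n = 5*7 = 35)
U(H, M) = H + H*M
f = 122/35 (f = 3 - (-68)/(35*(1 + 3)) = 3 - (-68)/(35*4) = 3 - (-68)/140 = 3 - 1*(-17/35) = 3 + 17/35 = 122/35 ≈ 3.4857)
-22 + ((-4*4)*(-6 - 5))*f = -22 + ((-4*4)*(-6 - 5))*(122/35) = -22 - 16*(-11)*(122/35) = -22 + 176*(122/35) = -22 + 21472/35 = 20702/35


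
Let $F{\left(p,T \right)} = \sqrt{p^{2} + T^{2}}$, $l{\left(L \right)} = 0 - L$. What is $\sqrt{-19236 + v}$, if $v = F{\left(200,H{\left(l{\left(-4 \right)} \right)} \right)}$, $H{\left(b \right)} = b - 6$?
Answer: $\sqrt{-19236 + 2 \sqrt{10001}} \approx 137.97 i$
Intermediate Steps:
$l{\left(L \right)} = - L$
$H{\left(b \right)} = -6 + b$
$F{\left(p,T \right)} = \sqrt{T^{2} + p^{2}}$
$v = 2 \sqrt{10001}$ ($v = \sqrt{\left(-6 - -4\right)^{2} + 200^{2}} = \sqrt{\left(-6 + 4\right)^{2} + 40000} = \sqrt{\left(-2\right)^{2} + 40000} = \sqrt{4 + 40000} = \sqrt{40004} = 2 \sqrt{10001} \approx 200.01$)
$\sqrt{-19236 + v} = \sqrt{-19236 + 2 \sqrt{10001}}$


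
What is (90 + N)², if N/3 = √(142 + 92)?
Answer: 10206 + 1620*√26 ≈ 18466.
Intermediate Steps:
N = 9*√26 (N = 3*√(142 + 92) = 3*√234 = 3*(3*√26) = 9*√26 ≈ 45.891)
(90 + N)² = (90 + 9*√26)²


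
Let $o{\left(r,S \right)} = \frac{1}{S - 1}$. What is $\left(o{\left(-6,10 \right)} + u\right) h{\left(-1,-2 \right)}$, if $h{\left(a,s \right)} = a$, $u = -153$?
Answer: $\frac{1376}{9} \approx 152.89$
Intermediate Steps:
$o{\left(r,S \right)} = \frac{1}{-1 + S}$
$\left(o{\left(-6,10 \right)} + u\right) h{\left(-1,-2 \right)} = \left(\frac{1}{-1 + 10} - 153\right) \left(-1\right) = \left(\frac{1}{9} - 153\right) \left(-1\right) = \left(- \frac{1376}{9}\right) \left(-1\right) = \frac{1376}{9}$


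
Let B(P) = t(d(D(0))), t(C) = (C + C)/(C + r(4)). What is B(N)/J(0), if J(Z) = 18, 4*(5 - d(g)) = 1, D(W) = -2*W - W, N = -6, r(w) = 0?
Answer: 1/9 ≈ 0.11111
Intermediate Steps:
D(W) = -3*W
d(g) = 19/4 (d(g) = 5 - 1/4*1 = 5 - 1/4 = 19/4)
t(C) = 2 (t(C) = (C + C)/(C + 0) = (2*C)/C = 2)
B(P) = 2
B(N)/J(0) = 2/18 = 2*(1/18) = 1/9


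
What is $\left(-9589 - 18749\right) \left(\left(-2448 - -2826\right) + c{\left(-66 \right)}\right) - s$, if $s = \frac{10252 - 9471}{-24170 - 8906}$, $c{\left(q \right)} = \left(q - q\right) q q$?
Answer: $- \frac{354302305283}{33076} \approx -1.0712 \cdot 10^{7}$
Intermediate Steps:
$c{\left(q \right)} = 0$ ($c{\left(q \right)} = 0 q^{2} = 0$)
$s = - \frac{781}{33076}$ ($s = \frac{781}{-33076} = 781 \left(- \frac{1}{33076}\right) = - \frac{781}{33076} \approx -0.023612$)
$\left(-9589 - 18749\right) \left(\left(-2448 - -2826\right) + c{\left(-66 \right)}\right) - s = \left(-9589 - 18749\right) \left(\left(-2448 - -2826\right) + 0\right) - - \frac{781}{33076} = - 28338 \left(\left(-2448 + 2826\right) + 0\right) + \frac{781}{33076} = - 28338 \left(378 + 0\right) + \frac{781}{33076} = \left(-28338\right) 378 + \frac{781}{33076} = -10711764 + \frac{781}{33076} = - \frac{354302305283}{33076}$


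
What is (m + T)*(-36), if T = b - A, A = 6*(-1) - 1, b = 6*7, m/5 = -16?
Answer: 1116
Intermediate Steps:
m = -80 (m = 5*(-16) = -80)
b = 42
A = -7 (A = -6 - 1 = -7)
T = 49 (T = 42 - 1*(-7) = 42 + 7 = 49)
(m + T)*(-36) = (-80 + 49)*(-36) = -31*(-36) = 1116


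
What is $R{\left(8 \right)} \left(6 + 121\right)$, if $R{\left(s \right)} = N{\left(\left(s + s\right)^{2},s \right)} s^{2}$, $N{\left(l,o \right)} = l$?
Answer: $2080768$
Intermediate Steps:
$R{\left(s \right)} = 4 s^{4}$ ($R{\left(s \right)} = \left(s + s\right)^{2} s^{2} = \left(2 s\right)^{2} s^{2} = 4 s^{2} s^{2} = 4 s^{4}$)
$R{\left(8 \right)} \left(6 + 121\right) = 4 \cdot 8^{4} \left(6 + 121\right) = 4 \cdot 4096 \cdot 127 = 16384 \cdot 127 = 2080768$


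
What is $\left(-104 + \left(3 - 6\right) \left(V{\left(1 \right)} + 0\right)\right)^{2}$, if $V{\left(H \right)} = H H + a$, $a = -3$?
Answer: $9604$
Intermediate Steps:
$V{\left(H \right)} = -3 + H^{2}$ ($V{\left(H \right)} = H H - 3 = H^{2} - 3 = -3 + H^{2}$)
$\left(-104 + \left(3 - 6\right) \left(V{\left(1 \right)} + 0\right)\right)^{2} = \left(-104 + \left(3 - 6\right) \left(\left(-3 + 1^{2}\right) + 0\right)\right)^{2} = \left(-104 + \left(3 - 6\right) \left(\left(-3 + 1\right) + 0\right)\right)^{2} = \left(-104 - 3 \left(-2 + 0\right)\right)^{2} = \left(-104 - -6\right)^{2} = \left(-104 + 6\right)^{2} = \left(-98\right)^{2} = 9604$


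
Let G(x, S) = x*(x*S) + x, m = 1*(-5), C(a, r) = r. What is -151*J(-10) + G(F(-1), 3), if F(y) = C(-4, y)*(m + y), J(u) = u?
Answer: 1624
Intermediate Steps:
m = -5
F(y) = y*(-5 + y)
G(x, S) = x + S*x² (G(x, S) = x*(S*x) + x = S*x² + x = x + S*x²)
-151*J(-10) + G(F(-1), 3) = -151*(-10) + (-(-5 - 1))*(1 + 3*(-(-5 - 1))) = 1510 + (-1*(-6))*(1 + 3*(-1*(-6))) = 1510 + 6*(1 + 3*6) = 1510 + 6*(1 + 18) = 1510 + 6*19 = 1510 + 114 = 1624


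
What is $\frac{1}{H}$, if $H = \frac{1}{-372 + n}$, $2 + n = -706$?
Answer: $-1080$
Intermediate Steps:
$n = -708$ ($n = -2 - 706 = -708$)
$H = - \frac{1}{1080}$ ($H = \frac{1}{-372 - 708} = \frac{1}{-1080} = - \frac{1}{1080} \approx -0.00092593$)
$\frac{1}{H} = \frac{1}{- \frac{1}{1080}} = -1080$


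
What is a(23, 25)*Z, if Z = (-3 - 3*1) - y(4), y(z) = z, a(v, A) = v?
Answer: -230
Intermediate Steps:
Z = -10 (Z = (-3 - 3*1) - 1*4 = (-3 - 3) - 4 = -6 - 4 = -10)
a(23, 25)*Z = 23*(-10) = -230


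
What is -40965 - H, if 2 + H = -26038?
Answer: -14925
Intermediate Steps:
H = -26040 (H = -2 - 26038 = -26040)
-40965 - H = -40965 - 1*(-26040) = -40965 + 26040 = -14925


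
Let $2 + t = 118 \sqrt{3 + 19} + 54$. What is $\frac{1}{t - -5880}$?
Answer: $\frac{1483}{8720574} - \frac{59 \sqrt{22}}{17441148} \approx 0.00015419$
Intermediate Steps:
$t = 52 + 118 \sqrt{22}$ ($t = -2 + \left(118 \sqrt{3 + 19} + 54\right) = -2 + \left(118 \sqrt{22} + 54\right) = -2 + \left(54 + 118 \sqrt{22}\right) = 52 + 118 \sqrt{22} \approx 605.47$)
$\frac{1}{t - -5880} = \frac{1}{\left(52 + 118 \sqrt{22}\right) - -5880} = \frac{1}{\left(52 + 118 \sqrt{22}\right) + 5880} = \frac{1}{5932 + 118 \sqrt{22}}$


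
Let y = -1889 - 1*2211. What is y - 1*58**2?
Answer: -7464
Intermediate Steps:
y = -4100 (y = -1889 - 2211 = -4100)
y - 1*58**2 = -4100 - 1*58**2 = -4100 - 1*3364 = -4100 - 3364 = -7464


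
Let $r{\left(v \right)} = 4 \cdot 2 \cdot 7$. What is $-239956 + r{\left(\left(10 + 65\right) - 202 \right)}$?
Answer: $-239900$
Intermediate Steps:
$r{\left(v \right)} = 56$ ($r{\left(v \right)} = 8 \cdot 7 = 56$)
$-239956 + r{\left(\left(10 + 65\right) - 202 \right)} = -239956 + 56 = -239900$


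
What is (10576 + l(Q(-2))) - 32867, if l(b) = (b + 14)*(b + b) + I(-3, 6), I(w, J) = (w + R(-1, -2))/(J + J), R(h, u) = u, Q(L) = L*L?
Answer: -265769/12 ≈ -22147.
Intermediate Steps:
Q(L) = L**2
I(w, J) = (-2 + w)/(2*J) (I(w, J) = (w - 2)/(J + J) = (-2 + w)/((2*J)) = (-2 + w)*(1/(2*J)) = (-2 + w)/(2*J))
l(b) = -5/12 + 2*b*(14 + b) (l(b) = (b + 14)*(b + b) + (1/2)*(-2 - 3)/6 = (14 + b)*(2*b) + (1/2)*(1/6)*(-5) = 2*b*(14 + b) - 5/12 = -5/12 + 2*b*(14 + b))
(10576 + l(Q(-2))) - 32867 = (10576 + (-5/12 + 2*((-2)**2)**2 + 28*(-2)**2)) - 32867 = (10576 + (-5/12 + 2*4**2 + 28*4)) - 32867 = (10576 + (-5/12 + 2*16 + 112)) - 32867 = (10576 + (-5/12 + 32 + 112)) - 32867 = (10576 + 1723/12) - 32867 = 128635/12 - 32867 = -265769/12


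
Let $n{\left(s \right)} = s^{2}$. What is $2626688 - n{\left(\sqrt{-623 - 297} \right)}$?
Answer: $2627608$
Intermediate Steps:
$2626688 - n{\left(\sqrt{-623 - 297} \right)} = 2626688 - \left(\sqrt{-623 - 297}\right)^{2} = 2626688 - \left(\sqrt{-920}\right)^{2} = 2626688 - \left(2 i \sqrt{230}\right)^{2} = 2626688 - -920 = 2626688 + 920 = 2627608$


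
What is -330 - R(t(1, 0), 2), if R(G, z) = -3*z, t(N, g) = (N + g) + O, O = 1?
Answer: -324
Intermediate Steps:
t(N, g) = 1 + N + g (t(N, g) = (N + g) + 1 = 1 + N + g)
-330 - R(t(1, 0), 2) = -330 - (-3)*2 = -330 - 1*(-6) = -330 + 6 = -324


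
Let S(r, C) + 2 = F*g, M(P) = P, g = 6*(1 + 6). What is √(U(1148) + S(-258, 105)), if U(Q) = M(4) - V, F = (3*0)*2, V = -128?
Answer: √130 ≈ 11.402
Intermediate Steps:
g = 42 (g = 6*7 = 42)
F = 0 (F = 0*2 = 0)
U(Q) = 132 (U(Q) = 4 - 1*(-128) = 4 + 128 = 132)
S(r, C) = -2 (S(r, C) = -2 + 0*42 = -2 + 0 = -2)
√(U(1148) + S(-258, 105)) = √(132 - 2) = √130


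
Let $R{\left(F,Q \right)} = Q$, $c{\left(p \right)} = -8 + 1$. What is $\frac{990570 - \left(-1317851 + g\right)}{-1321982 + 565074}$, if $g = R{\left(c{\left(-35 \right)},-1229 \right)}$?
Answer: $- \frac{1154825}{378454} \approx -3.0514$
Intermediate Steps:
$c{\left(p \right)} = -7$
$g = -1229$
$\frac{990570 - \left(-1317851 + g\right)}{-1321982 + 565074} = \frac{990570 + \left(1317851 - -1229\right)}{-1321982 + 565074} = \frac{990570 + \left(1317851 + 1229\right)}{-756908} = \left(990570 + 1319080\right) \left(- \frac{1}{756908}\right) = 2309650 \left(- \frac{1}{756908}\right) = - \frac{1154825}{378454}$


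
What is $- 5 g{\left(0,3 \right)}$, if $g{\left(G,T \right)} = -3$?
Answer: $15$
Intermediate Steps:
$- 5 g{\left(0,3 \right)} = \left(-5\right) \left(-3\right) = 15$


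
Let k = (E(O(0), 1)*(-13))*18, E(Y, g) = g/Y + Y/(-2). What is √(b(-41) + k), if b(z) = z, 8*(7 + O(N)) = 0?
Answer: I*√40502/7 ≈ 28.75*I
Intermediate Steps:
O(N) = -7 (O(N) = -7 + (⅛)*0 = -7 + 0 = -7)
E(Y, g) = -Y/2 + g/Y (E(Y, g) = g/Y + Y*(-½) = g/Y - Y/2 = -Y/2 + g/Y)
k = -5499/7 (k = ((-½*(-7) + 1/(-7))*(-13))*18 = ((7/2 + 1*(-⅐))*(-13))*18 = ((7/2 - ⅐)*(-13))*18 = ((47/14)*(-13))*18 = -611/14*18 = -5499/7 ≈ -785.57)
√(b(-41) + k) = √(-41 - 5499/7) = √(-5786/7) = I*√40502/7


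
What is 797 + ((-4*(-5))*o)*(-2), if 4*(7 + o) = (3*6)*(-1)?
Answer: 1257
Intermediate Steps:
o = -23/2 (o = -7 + ((3*6)*(-1))/4 = -7 + (18*(-1))/4 = -7 + (¼)*(-18) = -7 - 9/2 = -23/2 ≈ -11.500)
797 + ((-4*(-5))*o)*(-2) = 797 + (-4*(-5)*(-23/2))*(-2) = 797 + (20*(-23/2))*(-2) = 797 - 230*(-2) = 797 + 460 = 1257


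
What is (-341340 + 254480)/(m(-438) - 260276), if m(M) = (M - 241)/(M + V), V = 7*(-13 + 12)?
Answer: 38652700/115822141 ≈ 0.33372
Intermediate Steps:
V = -7 (V = 7*(-1) = -7)
m(M) = (-241 + M)/(-7 + M) (m(M) = (M - 241)/(M - 7) = (-241 + M)/(-7 + M))
(-341340 + 254480)/(m(-438) - 260276) = (-341340 + 254480)/((-241 - 438)/(-7 - 438) - 260276) = -86860/(-679/(-445) - 260276) = -86860/(-1/445*(-679) - 260276) = -86860/(679/445 - 260276) = -86860/(-115822141/445) = -86860*(-445/115822141) = 38652700/115822141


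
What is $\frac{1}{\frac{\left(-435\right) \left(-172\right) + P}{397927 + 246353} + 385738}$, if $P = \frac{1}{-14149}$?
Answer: $\frac{1302273960}{502336704015077} \approx 2.5924 \cdot 10^{-6}$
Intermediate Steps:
$P = - \frac{1}{14149} \approx -7.0676 \cdot 10^{-5}$
$\frac{1}{\frac{\left(-435\right) \left(-172\right) + P}{397927 + 246353} + 385738} = \frac{1}{\frac{\left(-435\right) \left(-172\right) - \frac{1}{14149}}{397927 + 246353} + 385738} = \frac{1}{\frac{74820 - \frac{1}{14149}}{644280} + 385738} = \frac{1}{\frac{1058628179}{14149} \cdot \frac{1}{644280} + 385738} = \frac{1}{\frac{151232597}{1302273960} + 385738} = \frac{1}{\frac{502336704015077}{1302273960}} = \frac{1302273960}{502336704015077}$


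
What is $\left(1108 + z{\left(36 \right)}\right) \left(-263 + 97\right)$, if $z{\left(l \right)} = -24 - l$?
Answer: $-173968$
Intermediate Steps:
$\left(1108 + z{\left(36 \right)}\right) \left(-263 + 97\right) = \left(1108 - 60\right) \left(-263 + 97\right) = \left(1108 - 60\right) \left(-166\right) = 1048 \left(-166\right) = -173968$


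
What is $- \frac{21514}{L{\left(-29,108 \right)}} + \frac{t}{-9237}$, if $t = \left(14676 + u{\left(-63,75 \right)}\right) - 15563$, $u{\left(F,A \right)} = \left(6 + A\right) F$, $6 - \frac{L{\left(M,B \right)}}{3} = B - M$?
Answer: $\frac{67026296}{1210047} \approx 55.391$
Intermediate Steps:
$L{\left(M,B \right)} = 18 - 3 B + 3 M$ ($L{\left(M,B \right)} = 18 - 3 \left(B - M\right) = 18 - \left(- 3 M + 3 B\right) = 18 - 3 B + 3 M$)
$u{\left(F,A \right)} = F \left(6 + A\right)$
$t = -5990$ ($t = \left(14676 - 63 \left(6 + 75\right)\right) - 15563 = \left(14676 - 5103\right) - 15563 = 9573 - 15563 = -5990$)
$- \frac{21514}{L{\left(-29,108 \right)}} + \frac{t}{-9237} = - \frac{21514}{18 - 324 + 3 \left(-29\right)} - \frac{5990}{-9237} = - \frac{21514}{18 - 324 - 87} - - \frac{5990}{9237} = - \frac{21514}{-393} + \frac{5990}{9237} = \left(-21514\right) \left(- \frac{1}{393}\right) + \frac{5990}{9237} = \frac{21514}{393} + \frac{5990}{9237} = \frac{67026296}{1210047}$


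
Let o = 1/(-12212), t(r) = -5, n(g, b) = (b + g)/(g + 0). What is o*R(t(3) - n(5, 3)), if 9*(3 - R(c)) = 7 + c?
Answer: -133/549540 ≈ -0.00024202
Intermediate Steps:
n(g, b) = (b + g)/g
o = -1/12212 ≈ -8.1887e-5
R(c) = 20/9 - c/9 (R(c) = 3 - (7 + c)/9 = 3 + (-7/9 - c/9) = 20/9 - c/9)
o*R(t(3) - n(5, 3)) = -(20/9 - (-5 - (3 + 5)/5)/9)/12212 = -(20/9 - (-5 - 8/5)/9)/12212 = -(20/9 - ⅑*(-33/5))/12212 = -(20/9 + 11/15)/12212 = -1/12212*133/45 = -133/549540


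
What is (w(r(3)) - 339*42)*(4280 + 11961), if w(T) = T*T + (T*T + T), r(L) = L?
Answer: -230898297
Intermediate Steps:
w(T) = T + 2*T**2 (w(T) = T**2 + (T**2 + T) = T**2 + (T + T**2) = T + 2*T**2)
(w(r(3)) - 339*42)*(4280 + 11961) = (3*(1 + 2*3) - 339*42)*(4280 + 11961) = (3*(1 + 6) - 14238)*16241 = (3*7 - 14238)*16241 = (21 - 14238)*16241 = -14217*16241 = -230898297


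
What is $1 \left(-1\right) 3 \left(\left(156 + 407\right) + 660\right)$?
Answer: $-3669$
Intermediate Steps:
$1 \left(-1\right) 3 \left(\left(156 + 407\right) + 660\right) = \left(-1\right) 3 \left(563 + 660\right) = \left(-3\right) 1223 = -3669$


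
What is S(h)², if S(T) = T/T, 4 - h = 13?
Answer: 1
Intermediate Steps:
h = -9 (h = 4 - 1*13 = 4 - 13 = -9)
S(T) = 1
S(h)² = 1² = 1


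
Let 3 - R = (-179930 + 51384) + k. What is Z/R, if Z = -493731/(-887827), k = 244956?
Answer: -493731/103349277589 ≈ -4.7773e-6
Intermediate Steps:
Z = 493731/887827 (Z = -493731*(-1/887827) = 493731/887827 ≈ 0.55611)
R = -116407 (R = 3 - ((-179930 + 51384) + 244956) = 3 - (-128546 + 244956) = 3 - 1*116410 = 3 - 116410 = -116407)
Z/R = (493731/887827)/(-116407) = (493731/887827)*(-1/116407) = -493731/103349277589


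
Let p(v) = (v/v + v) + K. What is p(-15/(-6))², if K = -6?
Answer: 25/4 ≈ 6.2500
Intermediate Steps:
p(v) = -5 + v (p(v) = (v/v + v) - 6 = (1 + v) - 6 = -5 + v)
p(-15/(-6))² = (-5 - 15/(-6))² = (-5 - 15*(-⅙))² = (-5 + 5/2)² = (-5/2)² = 25/4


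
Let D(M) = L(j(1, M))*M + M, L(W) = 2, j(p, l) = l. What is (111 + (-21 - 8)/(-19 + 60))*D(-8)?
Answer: -108528/41 ≈ -2647.0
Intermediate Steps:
D(M) = 3*M (D(M) = 2*M + M = 3*M)
(111 + (-21 - 8)/(-19 + 60))*D(-8) = (111 + (-21 - 8)/(-19 + 60))*(3*(-8)) = (111 - 29/41)*(-24) = (4522/41)*(-24) = -108528/41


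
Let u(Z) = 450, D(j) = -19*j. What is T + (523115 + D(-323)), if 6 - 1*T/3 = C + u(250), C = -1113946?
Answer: 3869758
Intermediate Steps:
T = 3340506 (T = 18 - 3*(-1113946 + 450) = 18 - 3*(-1113496) = 18 + 3340488 = 3340506)
T + (523115 + D(-323)) = 3340506 + (523115 - 19*(-323)) = 3340506 + (523115 + 6137) = 3340506 + 529252 = 3869758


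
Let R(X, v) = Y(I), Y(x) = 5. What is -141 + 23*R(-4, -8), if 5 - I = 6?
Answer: -26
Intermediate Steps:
I = -1 (I = 5 - 1*6 = 5 - 6 = -1)
R(X, v) = 5
-141 + 23*R(-4, -8) = -141 + 23*5 = -141 + 115 = -26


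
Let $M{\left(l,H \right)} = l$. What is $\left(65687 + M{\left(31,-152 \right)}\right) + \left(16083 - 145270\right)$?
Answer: $-63469$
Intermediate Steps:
$\left(65687 + M{\left(31,-152 \right)}\right) + \left(16083 - 145270\right) = \left(65687 + 31\right) + \left(16083 - 145270\right) = 65718 + \left(16083 - 145270\right) = 65718 - 129187 = -63469$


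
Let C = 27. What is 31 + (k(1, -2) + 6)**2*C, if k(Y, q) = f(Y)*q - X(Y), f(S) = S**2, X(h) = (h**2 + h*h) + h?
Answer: 58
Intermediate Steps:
X(h) = h + 2*h**2 (X(h) = (h**2 + h**2) + h = 2*h**2 + h = h + 2*h**2)
k(Y, q) = q*Y**2 - Y*(1 + 2*Y) (k(Y, q) = Y**2*q - Y*(1 + 2*Y) = q*Y**2 - Y*(1 + 2*Y))
31 + (k(1, -2) + 6)**2*C = 31 + (1*(-1 - 2*1 + 1*(-2)) + 6)**2*27 = 31 + (1*(-1 - 2 - 2) + 6)**2*27 = 31 + (1*(-5) + 6)**2*27 = 31 + (-5 + 6)**2*27 = 31 + 1**2*27 = 31 + 1*27 = 31 + 27 = 58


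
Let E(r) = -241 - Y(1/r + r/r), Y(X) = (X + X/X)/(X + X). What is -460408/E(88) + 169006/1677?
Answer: 144714483898/72236775 ≈ 2003.3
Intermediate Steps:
Y(X) = (1 + X)/(2*X) (Y(X) = (X + 1)/((2*X)) = (1 + X)*(1/(2*X)) = (1 + X)/(2*X))
E(r) = -241 - (2 + 1/r)/(2*(1 + 1/r)) (E(r) = -241 - (1 + (1/r + r/r))/(2*(1/r + r/r)) = -241 - (1 + (1/r + 1))/(2*(1/r + 1)) = -241 - (1 + (1 + 1/r))/(2*(1 + 1/r)) = -241 - (2 + 1/r)/(2*(1 + 1/r)))
-460408/E(88) + 169006/1677 = -460408*2*(1 + 88)/(-483 - 484*88) + 169006/1677 = -460408*178/(-483 - 42592) + 169006*(1/1677) = -460408/((½)*(1/89)*(-43075)) + 169006/1677 = -460408/(-43075/178) + 169006/1677 = -460408*(-178/43075) + 169006/1677 = 81952624/43075 + 169006/1677 = 144714483898/72236775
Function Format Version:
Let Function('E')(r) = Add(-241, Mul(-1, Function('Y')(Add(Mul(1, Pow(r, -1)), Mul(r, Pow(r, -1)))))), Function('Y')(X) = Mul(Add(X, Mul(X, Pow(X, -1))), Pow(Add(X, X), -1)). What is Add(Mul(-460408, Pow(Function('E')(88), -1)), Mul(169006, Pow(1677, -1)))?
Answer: Rational(144714483898, 72236775) ≈ 2003.3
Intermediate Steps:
Function('Y')(X) = Mul(Rational(1, 2), Pow(X, -1), Add(1, X)) (Function('Y')(X) = Mul(Add(X, 1), Pow(Mul(2, X), -1)) = Mul(Add(1, X), Mul(Rational(1, 2), Pow(X, -1))) = Mul(Rational(1, 2), Pow(X, -1), Add(1, X)))
Function('E')(r) = Add(-241, Mul(Rational(-1, 2), Pow(Add(1, Pow(r, -1)), -1), Add(2, Pow(r, -1)))) (Function('E')(r) = Add(-241, Mul(-1, Mul(Rational(1, 2), Pow(Add(Mul(1, Pow(r, -1)), Mul(r, Pow(r, -1))), -1), Add(1, Add(Mul(1, Pow(r, -1)), Mul(r, Pow(r, -1))))))) = Add(-241, Mul(-1, Mul(Rational(1, 2), Pow(Add(Pow(r, -1), 1), -1), Add(1, Add(Pow(r, -1), 1))))) = Add(-241, Mul(-1, Mul(Rational(1, 2), Pow(Add(1, Pow(r, -1)), -1), Add(1, Add(1, Pow(r, -1)))))) = Add(-241, Mul(-1, Mul(Rational(1, 2), Pow(Add(1, Pow(r, -1)), -1), Add(2, Pow(r, -1))))) = Add(-241, Mul(Rational(-1, 2), Pow(Add(1, Pow(r, -1)), -1), Add(2, Pow(r, -1)))))
Add(Mul(-460408, Pow(Function('E')(88), -1)), Mul(169006, Pow(1677, -1))) = Add(Mul(-460408, Pow(Mul(Rational(1, 2), Pow(Add(1, 88), -1), Add(-483, Mul(-484, 88))), -1)), Mul(169006, Pow(1677, -1))) = Add(Mul(-460408, Pow(Mul(Rational(1, 2), Pow(89, -1), Add(-483, -42592)), -1)), Mul(169006, Rational(1, 1677))) = Add(Mul(-460408, Pow(Mul(Rational(1, 2), Rational(1, 89), -43075), -1)), Rational(169006, 1677)) = Add(Mul(-460408, Pow(Rational(-43075, 178), -1)), Rational(169006, 1677)) = Add(Mul(-460408, Rational(-178, 43075)), Rational(169006, 1677)) = Add(Rational(81952624, 43075), Rational(169006, 1677)) = Rational(144714483898, 72236775)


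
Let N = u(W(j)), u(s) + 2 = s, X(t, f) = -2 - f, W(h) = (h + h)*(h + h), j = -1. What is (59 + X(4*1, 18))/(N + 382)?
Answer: 13/128 ≈ 0.10156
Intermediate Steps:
W(h) = 4*h² (W(h) = (2*h)*(2*h) = 4*h²)
u(s) = -2 + s
N = 2 (N = -2 + 4*(-1)² = -2 + 4*1 = -2 + 4 = 2)
(59 + X(4*1, 18))/(N + 382) = (59 + (-2 - 1*18))/(2 + 382) = (59 + (-2 - 18))/384 = (59 - 20)*(1/384) = 39*(1/384) = 13/128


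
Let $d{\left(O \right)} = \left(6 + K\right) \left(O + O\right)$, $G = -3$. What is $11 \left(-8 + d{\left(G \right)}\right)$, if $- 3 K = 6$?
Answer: $-352$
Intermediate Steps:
$K = -2$ ($K = \left(- \frac{1}{3}\right) 6 = -2$)
$d{\left(O \right)} = 8 O$ ($d{\left(O \right)} = \left(6 - 2\right) \left(O + O\right) = 4 \cdot 2 O = 8 O$)
$11 \left(-8 + d{\left(G \right)}\right) = 11 \left(-8 + 8 \left(-3\right)\right) = 11 \left(-8 - 24\right) = 11 \left(-32\right) = -352$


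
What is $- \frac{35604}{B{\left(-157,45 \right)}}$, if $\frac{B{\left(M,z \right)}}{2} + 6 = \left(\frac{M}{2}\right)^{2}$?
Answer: $- \frac{71208}{24625} \approx -2.8917$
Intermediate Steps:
$B{\left(M,z \right)} = -12 + \frac{M^{2}}{2}$ ($B{\left(M,z \right)} = -12 + 2 \left(\frac{M}{2}\right)^{2} = -12 + 2 \frac{M^{2}}{4} = -12 + \frac{M^{2}}{2}$)
$- \frac{35604}{B{\left(-157,45 \right)}} = - \frac{35604}{-12 + \frac{\left(-157\right)^{2}}{2}} = - \frac{35604}{-12 + \frac{1}{2} \cdot 24649} = - \frac{35604}{-12 + \frac{24649}{2}} = - \frac{35604}{\frac{24625}{2}} = \left(-35604\right) \frac{2}{24625} = - \frac{71208}{24625}$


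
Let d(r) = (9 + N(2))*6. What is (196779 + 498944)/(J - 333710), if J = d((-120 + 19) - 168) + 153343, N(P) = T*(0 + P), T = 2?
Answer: -695723/180289 ≈ -3.8589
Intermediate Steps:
N(P) = 2*P (N(P) = 2*(0 + P) = 2*P)
d(r) = 78 (d(r) = (9 + 2*2)*6 = (9 + 4)*6 = 13*6 = 78)
J = 153421 (J = 78 + 153343 = 153421)
(196779 + 498944)/(J - 333710) = (196779 + 498944)/(153421 - 333710) = 695723/(-180289) = 695723*(-1/180289) = -695723/180289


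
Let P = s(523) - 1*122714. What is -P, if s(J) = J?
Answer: 122191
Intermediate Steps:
P = -122191 (P = 523 - 1*122714 = 523 - 122714 = -122191)
-P = -1*(-122191) = 122191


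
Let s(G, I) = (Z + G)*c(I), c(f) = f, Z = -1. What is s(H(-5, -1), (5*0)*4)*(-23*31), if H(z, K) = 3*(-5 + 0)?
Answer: 0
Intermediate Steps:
H(z, K) = -15 (H(z, K) = 3*(-5) = -15)
s(G, I) = I*(-1 + G) (s(G, I) = (-1 + G)*I = I*(-1 + G))
s(H(-5, -1), (5*0)*4)*(-23*31) = (((5*0)*4)*(-1 - 15))*(-23*31) = ((0*4)*(-16))*(-713) = (0*(-16))*(-713) = 0*(-713) = 0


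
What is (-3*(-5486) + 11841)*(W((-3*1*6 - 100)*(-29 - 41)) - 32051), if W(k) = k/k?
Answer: -906982950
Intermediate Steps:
W(k) = 1
(-3*(-5486) + 11841)*(W((-3*1*6 - 100)*(-29 - 41)) - 32051) = (-3*(-5486) + 11841)*(1 - 32051) = (16458 + 11841)*(-32050) = 28299*(-32050) = -906982950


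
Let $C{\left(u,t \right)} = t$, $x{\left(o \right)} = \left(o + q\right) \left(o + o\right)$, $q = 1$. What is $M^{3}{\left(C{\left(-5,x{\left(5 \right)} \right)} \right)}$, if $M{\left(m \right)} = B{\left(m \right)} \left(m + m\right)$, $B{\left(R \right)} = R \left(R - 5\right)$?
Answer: $62099136000000000$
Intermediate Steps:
$x{\left(o \right)} = 2 o \left(1 + o\right)$ ($x{\left(o \right)} = \left(o + 1\right) \left(o + o\right) = \left(1 + o\right) 2 o = 2 o \left(1 + o\right)$)
$B{\left(R \right)} = R \left(-5 + R\right)$
$M{\left(m \right)} = 2 m^{2} \left(-5 + m\right)$ ($M{\left(m \right)} = m \left(-5 + m\right) \left(m + m\right) = m \left(-5 + m\right) 2 m = 2 m^{2} \left(-5 + m\right)$)
$M^{3}{\left(C{\left(-5,x{\left(5 \right)} \right)} \right)} = \left(2 \left(2 \cdot 5 \left(1 + 5\right)\right)^{2} \left(-5 + 2 \cdot 5 \left(1 + 5\right)\right)\right)^{3} = \left(2 \left(2 \cdot 5 \cdot 6\right)^{2} \left(-5 + 2 \cdot 5 \cdot 6\right)\right)^{3} = \left(2 \cdot 60^{2} \left(-5 + 60\right)\right)^{3} = \left(2 \cdot 3600 \cdot 55\right)^{3} = 396000^{3} = 62099136000000000$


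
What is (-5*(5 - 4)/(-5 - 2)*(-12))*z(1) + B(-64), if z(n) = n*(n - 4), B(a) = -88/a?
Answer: 1517/56 ≈ 27.089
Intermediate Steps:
z(n) = n*(-4 + n)
(-5*(5 - 4)/(-5 - 2)*(-12))*z(1) + B(-64) = (-5*(5 - 4)/(-5 - 2)*(-12))*(1*(-4 + 1)) - 88/(-64) = (-5/(-7)*(-12))*(1*(-3)) - 88*(-1/64) = (-5*(-1)/7*(-12))*(-3) + 11/8 = (-5*(-⅐)*(-12))*(-3) + 11/8 = ((5/7)*(-12))*(-3) + 11/8 = -60/7*(-3) + 11/8 = 180/7 + 11/8 = 1517/56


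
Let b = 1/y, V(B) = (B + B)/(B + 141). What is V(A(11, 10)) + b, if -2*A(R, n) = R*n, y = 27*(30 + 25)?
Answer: -81632/63855 ≈ -1.2784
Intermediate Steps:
y = 1485 (y = 27*55 = 1485)
A(R, n) = -R*n/2
V(B) = 2*B/(141 + B) (V(B) = (2*B)/(141 + B) = 2*B/(141 + B))
b = 1/1485 ≈ 0.00067340
V(A(11, 10)) + b = 2*(-½*11*10)/(141 - ½*11*10) + 1/1485 = 2*(-55)/(141 - 55) + 1/1485 = 2*(-55)/86 + 1/1485 = 2*(-55)*(1/86) + 1/1485 = -55/43 + 1/1485 = -81632/63855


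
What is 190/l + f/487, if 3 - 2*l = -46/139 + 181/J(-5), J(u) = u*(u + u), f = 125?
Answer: -1285915875/978383 ≈ -1314.3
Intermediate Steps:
J(u) = 2*u² (J(u) = u*(2*u) = 2*u²)
l = -2009/13900 (l = 3/2 - (-46/139 + 181/((2*(-5)²)))/2 = 3/2 - (-46*1/139 + 181/((2*25)))/2 = 3/2 - (-46/139 + 181/50)/2 = 3/2 - ½*22859/6950 = 3/2 - 22859/13900 = -2009/13900 ≈ -0.14453)
190/l + f/487 = 190/(-2009/13900) + 125/487 = 190*(-13900/2009) + 125*(1/487) = -2641000/2009 + 125/487 = -1285915875/978383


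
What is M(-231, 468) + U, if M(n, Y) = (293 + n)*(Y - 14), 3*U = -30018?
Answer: 18142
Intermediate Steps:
U = -10006 (U = (1/3)*(-30018) = -10006)
M(n, Y) = (-14 + Y)*(293 + n) (M(n, Y) = (293 + n)*(-14 + Y) = (-14 + Y)*(293 + n))
M(-231, 468) + U = (-4102 - 14*(-231) + 293*468 + 468*(-231)) - 10006 = (-4102 + 3234 + 137124 - 108108) - 10006 = 28148 - 10006 = 18142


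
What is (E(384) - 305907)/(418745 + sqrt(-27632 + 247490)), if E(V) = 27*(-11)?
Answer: -128221393980/175347155167 + 306204*sqrt(219858)/175347155167 ≈ -0.73042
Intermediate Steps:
E(V) = -297
(E(384) - 305907)/(418745 + sqrt(-27632 + 247490)) = (-297 - 305907)/(418745 + sqrt(-27632 + 247490)) = -306204/(418745 + sqrt(219858))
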